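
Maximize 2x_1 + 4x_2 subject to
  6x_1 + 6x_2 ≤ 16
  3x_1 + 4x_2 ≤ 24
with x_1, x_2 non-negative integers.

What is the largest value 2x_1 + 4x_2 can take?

8

The continuous relaxation peaks at (0, 2.67) with value 10.67; rounding to a feasible lattice point costs some objective.
(x_1,x_2)=(0,2): 6·0+6·2=12≤16, 3·0+4·2=8≤24, objective 8.
(x_1,x_2)=(1,1): 6·1+6·1=12≤16, 3·1+4·1=7≤24, objective 6.
No feasible integer point exceeds 8.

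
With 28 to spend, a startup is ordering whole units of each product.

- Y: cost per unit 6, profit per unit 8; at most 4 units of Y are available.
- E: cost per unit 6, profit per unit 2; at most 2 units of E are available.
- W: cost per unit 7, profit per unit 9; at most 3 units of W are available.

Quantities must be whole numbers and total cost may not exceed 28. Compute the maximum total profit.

1×Y and 3×W: cost 27 ≤ 28, profit 1·8 + 3·9 = 35.
2×Y and 2×W: cost 26 ≤ 28, profit 2·8 + 2·9 = 34.
Best is 35.

35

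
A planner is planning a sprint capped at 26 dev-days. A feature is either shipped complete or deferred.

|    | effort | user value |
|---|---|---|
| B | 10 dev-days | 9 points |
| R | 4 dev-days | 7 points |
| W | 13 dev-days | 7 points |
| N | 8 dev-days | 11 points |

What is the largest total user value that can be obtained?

R + W + N: effort 4 + 13 + 8 = 25 ≤ 26, user value 7 + 7 + 11 = 25.
B + R + N: effort 10 + 4 + 8 = 22 ≤ 26, user value 9 + 7 + 11 = 27.
B + N: effort 10 + 8 = 18 ≤ 26, user value 9 + 11 = 20.
Best is B, R, and N with total user value 27.

27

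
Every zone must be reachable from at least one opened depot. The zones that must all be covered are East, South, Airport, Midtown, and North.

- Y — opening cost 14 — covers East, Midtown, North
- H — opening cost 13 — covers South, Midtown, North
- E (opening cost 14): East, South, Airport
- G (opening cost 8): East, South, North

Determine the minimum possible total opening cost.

This is a weighted set-cover instance.
Choose H and E: together they cover East, South, Airport, Midtown, North — every zone.
Total opening cost: 13 + 14 = 27.

27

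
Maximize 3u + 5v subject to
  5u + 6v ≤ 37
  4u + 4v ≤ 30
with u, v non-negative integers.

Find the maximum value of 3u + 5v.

30

Relaxing integrality, the LP optimum is 30.83 at (u,v) = (0, 6.17), which is not an integer point.
(u,v)=(0,6): 5·0+6·6=36≤37, 4·0+4·6=24≤30, objective 30.
(u,v)=(1,5): 5·1+6·5=35≤37, 4·1+4·5=24≤30, objective 28.
(u,v)=(0,5): 5·0+6·5=30≤37, 4·0+4·5=20≤30, objective 25.
The best lattice point is (0,6), giving 30.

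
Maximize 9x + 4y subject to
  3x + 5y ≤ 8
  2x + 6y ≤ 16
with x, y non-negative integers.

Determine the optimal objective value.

18

(x,y)=(2,0): 3·2+5·0=6≤8, 2·2+6·0=4≤16, objective 18.
(x,y)=(1,1): 3·1+5·1=8≤8, 2·1+6·1=8≤16, objective 13.
(x,y)=(1,0): 3·1+5·0=3≤8, 2·1+6·0=2≤16, objective 9.
Maximum is 18 at (x,y)=(2,0).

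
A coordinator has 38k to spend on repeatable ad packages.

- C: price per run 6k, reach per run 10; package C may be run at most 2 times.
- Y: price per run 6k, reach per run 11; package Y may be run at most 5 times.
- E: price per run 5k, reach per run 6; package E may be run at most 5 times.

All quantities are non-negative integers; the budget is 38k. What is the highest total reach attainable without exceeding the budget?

65

Take 1×C and 5×Y: price 36 ≤ 38, reach 1·10 + 5·11 = 65.
Y has the best ratio (11/6) and is taken to its limit of 5; remaining capacity is filled optimally with the others.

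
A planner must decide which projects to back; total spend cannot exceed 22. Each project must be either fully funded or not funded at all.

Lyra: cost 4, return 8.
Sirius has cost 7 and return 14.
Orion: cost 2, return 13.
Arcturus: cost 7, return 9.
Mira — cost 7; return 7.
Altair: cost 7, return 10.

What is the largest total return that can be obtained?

Treat it as a binary knapsack problem.
Lyra + Sirius + Orion + Arcturus: cost 4 + 7 + 2 + 7 = 20 ≤ 22, return 8 + 14 + 13 + 9 = 44.
Lyra + Sirius + Orion + Altair: cost 4 + 7 + 2 + 7 = 20 ≤ 22, return 8 + 14 + 13 + 10 = 45.
Lyra + Sirius + Orion + Mira: cost 4 + 7 + 2 + 7 = 20 ≤ 22, return 8 + 14 + 13 + 7 = 42.
Best is Lyra, Sirius, Orion, and Altair with total return 45.

45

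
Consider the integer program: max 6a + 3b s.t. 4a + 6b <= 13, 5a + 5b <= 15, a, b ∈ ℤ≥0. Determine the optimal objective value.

(a,b)=(3,0): 4·3+6·0=12≤13, 5·3+5·0=15≤15, objective 18.
(a,b)=(2,0): 4·2+6·0=8≤13, 5·2+5·0=10≤15, objective 12.
No feasible integer point exceeds 18.

18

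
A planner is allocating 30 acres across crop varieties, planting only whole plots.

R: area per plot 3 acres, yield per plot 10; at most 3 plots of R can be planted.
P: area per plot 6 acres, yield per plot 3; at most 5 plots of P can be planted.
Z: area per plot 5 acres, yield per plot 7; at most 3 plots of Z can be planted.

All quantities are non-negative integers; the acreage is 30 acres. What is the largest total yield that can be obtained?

54

3×R and 3×Z: area 24 ≤ 30, yield 3·10 + 3·7 = 51.
3×R, 1×P, and 3×Z: area 30 ≤ 30, yield 3·10 + 1·3 + 3·7 = 54.
Best is 54.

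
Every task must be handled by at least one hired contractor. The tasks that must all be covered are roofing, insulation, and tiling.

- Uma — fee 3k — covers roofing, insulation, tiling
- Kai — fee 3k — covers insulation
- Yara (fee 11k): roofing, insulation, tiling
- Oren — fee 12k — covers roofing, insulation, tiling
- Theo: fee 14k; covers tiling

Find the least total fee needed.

3

This is a weighted set-cover instance.
Uma alone covers roofing, insulation, tiling — every task.
Total fee: 3.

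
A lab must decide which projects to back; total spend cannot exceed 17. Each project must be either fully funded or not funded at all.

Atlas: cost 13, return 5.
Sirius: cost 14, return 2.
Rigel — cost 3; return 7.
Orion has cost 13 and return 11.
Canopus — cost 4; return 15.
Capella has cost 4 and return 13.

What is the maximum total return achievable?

35

This is a 0-1 knapsack instance.
Allowing fractional choices, the relaxed optimum would be about 40.1, but projects are indivisible.
Rigel + Canopus + Capella: cost 3 + 4 + 4 = 11 ≤ 17, return 7 + 15 + 13 = 35.
Orion + Canopus: cost 13 + 4 = 17 ≤ 17, return 11 + 15 = 26.
Canopus + Capella: cost 4 + 4 = 8 ≤ 17, return 15 + 13 = 28.
Best is Rigel, Canopus, and Capella with total return 35.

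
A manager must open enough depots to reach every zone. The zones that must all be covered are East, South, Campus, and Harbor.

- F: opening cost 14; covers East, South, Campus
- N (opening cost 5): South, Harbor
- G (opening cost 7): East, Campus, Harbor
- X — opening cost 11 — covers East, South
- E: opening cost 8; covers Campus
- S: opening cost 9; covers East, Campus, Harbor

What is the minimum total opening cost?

12

Choose N and G: together they cover East, South, Campus, Harbor — every zone.
Total opening cost: 5 + 7 = 12.
No cover costs less than 12.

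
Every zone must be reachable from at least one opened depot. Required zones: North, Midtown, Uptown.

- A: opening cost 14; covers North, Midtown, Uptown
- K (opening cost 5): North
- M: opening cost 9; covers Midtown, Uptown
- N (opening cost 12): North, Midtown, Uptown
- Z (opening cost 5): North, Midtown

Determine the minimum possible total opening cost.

12

This is an integer covering problem.
The greedy cost-per-new-zone heuristic would pick Z and M for 14, but a cheaper cover exists.
N alone covers North, Midtown, Uptown — every zone.
Total opening cost: 12.
No cover costs less than 12.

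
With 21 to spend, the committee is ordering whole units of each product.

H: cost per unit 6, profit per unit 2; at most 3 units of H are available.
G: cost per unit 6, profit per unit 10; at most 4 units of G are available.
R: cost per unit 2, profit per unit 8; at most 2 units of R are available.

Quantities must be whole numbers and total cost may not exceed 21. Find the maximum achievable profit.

3×G and 1×R: cost 20 ≤ 21, profit 3·10 + 1·8 = 38.
2×G and 2×R: cost 16 ≤ 21, profit 2·10 + 2·8 = 36.
Best is 38.

38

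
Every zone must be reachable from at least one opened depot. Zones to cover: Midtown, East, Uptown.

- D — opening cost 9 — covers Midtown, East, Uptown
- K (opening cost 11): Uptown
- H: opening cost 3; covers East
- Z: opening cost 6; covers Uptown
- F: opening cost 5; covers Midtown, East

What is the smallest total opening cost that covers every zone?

9

The greedy cost-per-new-zone heuristic would pick F and Z for 11, but a cheaper cover exists.
D alone covers Midtown, East, Uptown — every zone.
Total opening cost: 9.
No cover costs less than 9.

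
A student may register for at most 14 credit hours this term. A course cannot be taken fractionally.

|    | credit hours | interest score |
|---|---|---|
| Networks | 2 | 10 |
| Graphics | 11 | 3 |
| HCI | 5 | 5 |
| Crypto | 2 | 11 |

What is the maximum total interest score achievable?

This is a 0-1 knapsack instance.
Allowing fractional choices, the relaxed optimum would be about 27.4, but courses are indivisible.
Networks + HCI + Crypto: credit hours 2 + 5 + 2 = 9 ≤ 14, interest score 10 + 5 + 11 = 26.
HCI + Crypto: credit hours 5 + 2 = 7 ≤ 14, interest score 5 + 11 = 16.
Networks + Crypto: credit hours 2 + 2 = 4 ≤ 14, interest score 10 + 11 = 21.
Best is Networks, HCI, and Crypto with total interest score 26.

26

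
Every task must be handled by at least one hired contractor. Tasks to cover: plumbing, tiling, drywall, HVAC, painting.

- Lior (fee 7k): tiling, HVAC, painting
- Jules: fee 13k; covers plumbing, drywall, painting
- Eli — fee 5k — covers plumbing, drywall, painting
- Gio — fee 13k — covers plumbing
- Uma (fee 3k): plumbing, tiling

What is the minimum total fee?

12

The greedy cost-per-new-task heuristic would pick Uma, Eli, and Lior for 15, but a cheaper cover exists.
Choose Lior and Eli: together they cover plumbing, tiling, drywall, HVAC, painting — every task.
Total fee: 7 + 5 = 12.
No cover costs less than 12.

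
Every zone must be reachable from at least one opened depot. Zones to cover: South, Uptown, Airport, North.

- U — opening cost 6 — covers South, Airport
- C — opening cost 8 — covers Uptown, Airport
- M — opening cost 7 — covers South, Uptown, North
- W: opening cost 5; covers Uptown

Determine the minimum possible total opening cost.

13

Choose U and M: together they cover South, Uptown, Airport, North — every zone.
Total opening cost: 6 + 7 = 13.
No cover costs less than 13.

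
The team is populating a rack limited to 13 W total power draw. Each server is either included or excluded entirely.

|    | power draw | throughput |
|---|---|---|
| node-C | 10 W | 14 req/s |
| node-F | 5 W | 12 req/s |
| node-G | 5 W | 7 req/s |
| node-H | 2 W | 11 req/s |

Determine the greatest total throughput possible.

30

Take node-F, node-G, and node-H: power draw 5 + 5 + 2 = 12 ≤ 13, throughput 12 + 7 + 11 = 30.
No other feasible combination does better.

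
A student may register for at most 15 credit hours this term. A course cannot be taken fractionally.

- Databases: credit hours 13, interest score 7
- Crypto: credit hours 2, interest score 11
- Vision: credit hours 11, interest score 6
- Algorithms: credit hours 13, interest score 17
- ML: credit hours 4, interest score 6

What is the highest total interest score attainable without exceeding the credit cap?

28

Crypto + ML: credit hours 2 + 4 = 6 ≤ 15, interest score 11 + 6 = 17.
Crypto + Algorithms: credit hours 2 + 13 = 15 ≤ 15, interest score 11 + 17 = 28.
Databases + Crypto: credit hours 13 + 2 = 15 ≤ 15, interest score 7 + 11 = 18.
Best is Crypto and Algorithms with total interest score 28.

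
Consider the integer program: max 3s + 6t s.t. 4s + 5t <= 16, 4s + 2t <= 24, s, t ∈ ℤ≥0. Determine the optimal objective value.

18

The continuous relaxation peaks at (0, 3.2) with value 19.20; rounding to a feasible lattice point costs some objective.
(s,t)=(0,3): 4·0+5·3=15≤16, 4·0+2·3=6≤24, objective 18.
(s,t)=(1,2): 4·1+5·2=14≤16, 4·1+2·2=8≤24, objective 15.
(s,t)=(0,2): 4·0+5·2=10≤16, 4·0+2·2=4≤24, objective 12.
The best lattice point is (0,3), giving 18.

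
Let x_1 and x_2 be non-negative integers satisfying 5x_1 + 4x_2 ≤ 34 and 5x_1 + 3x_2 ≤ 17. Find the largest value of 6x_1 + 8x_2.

40

(x_1,x_2)=(0,5) is feasible, giving 40.
(x_1,x_2)=(1,4) is feasible, giving 38.
(x_1,x_2)=(0,4) is feasible, giving 32.
The best lattice point is (0,5), giving 40.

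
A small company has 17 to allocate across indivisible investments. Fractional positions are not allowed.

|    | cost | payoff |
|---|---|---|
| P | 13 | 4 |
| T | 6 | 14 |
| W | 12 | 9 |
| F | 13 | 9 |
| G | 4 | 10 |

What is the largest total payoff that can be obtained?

24

This is a 0-1 knapsack instance.
Allowing fractional choices, the relaxed optimum would be about 29.2, but investments are indivisible.
F + G: cost 13 + 4 = 17 ≤ 17, payoff 9 + 10 = 19.
W + G: cost 12 + 4 = 16 ≤ 17, payoff 9 + 10 = 19.
T + G: cost 6 + 4 = 10 ≤ 17, payoff 14 + 10 = 24.
Best is T and G with total payoff 24.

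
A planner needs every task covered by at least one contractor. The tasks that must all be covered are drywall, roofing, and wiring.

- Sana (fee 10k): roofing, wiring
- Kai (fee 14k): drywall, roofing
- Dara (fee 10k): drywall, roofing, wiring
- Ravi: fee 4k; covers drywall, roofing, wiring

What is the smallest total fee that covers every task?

Ravi alone covers drywall, roofing, wiring — every task.
Total fee: 4.
No cover costs less than 4.

4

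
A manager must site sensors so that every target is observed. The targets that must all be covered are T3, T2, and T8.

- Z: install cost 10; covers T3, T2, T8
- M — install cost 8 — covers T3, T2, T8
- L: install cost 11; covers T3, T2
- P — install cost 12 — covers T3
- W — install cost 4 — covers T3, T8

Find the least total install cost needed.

The greedy cost-per-new-target heuristic would pick W and M for 12, but a cheaper cover exists.
M alone covers T3, T2, T8 — every target.
Total install cost: 8.
No cover costs less than 8.

8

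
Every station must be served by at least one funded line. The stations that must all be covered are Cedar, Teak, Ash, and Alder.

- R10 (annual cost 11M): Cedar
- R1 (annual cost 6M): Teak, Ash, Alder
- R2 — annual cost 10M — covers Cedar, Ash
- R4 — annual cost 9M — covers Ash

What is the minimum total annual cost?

This is an integer covering problem.
Choose R1 and R2: together they cover Cedar, Teak, Ash, Alder — every station.
Total annual cost: 6 + 10 = 16.
No cover costs less than 16.

16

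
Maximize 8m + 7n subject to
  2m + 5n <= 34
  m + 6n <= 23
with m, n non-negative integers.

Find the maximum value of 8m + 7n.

(m,n)=(17,0) is feasible, giving 136.
(m,n)=(16,0) is feasible, giving 128.
No feasible integer point exceeds 136.

136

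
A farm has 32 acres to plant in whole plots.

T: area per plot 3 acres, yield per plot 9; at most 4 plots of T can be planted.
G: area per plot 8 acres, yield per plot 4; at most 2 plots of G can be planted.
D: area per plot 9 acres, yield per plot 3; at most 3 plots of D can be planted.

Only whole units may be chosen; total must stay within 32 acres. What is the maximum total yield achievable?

44

This is a bounded integer knapsack.
T has the best ratio (9/3); taking only T gives at most 4×9 = 36 (stopped by the supply cap of 4).
Mixing does better — 4×T and 2×G: area 28 ≤ 32, yield 4·9 + 2·4 = 44.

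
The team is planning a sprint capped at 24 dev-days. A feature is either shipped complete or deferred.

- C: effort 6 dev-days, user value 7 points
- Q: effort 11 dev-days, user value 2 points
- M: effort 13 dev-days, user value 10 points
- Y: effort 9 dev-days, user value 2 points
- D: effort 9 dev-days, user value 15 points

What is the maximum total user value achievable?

25

Take M and D: effort 13 + 9 = 22 ≤ 24, user value 10 + 15 = 25.
No other feasible combination does better.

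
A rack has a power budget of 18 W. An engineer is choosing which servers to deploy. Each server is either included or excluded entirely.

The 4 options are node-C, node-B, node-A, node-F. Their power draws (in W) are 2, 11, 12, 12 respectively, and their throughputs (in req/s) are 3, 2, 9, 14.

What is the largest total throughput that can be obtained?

This is a 0-1 knapsack instance.
Take node-C and node-F: power draw 2 + 12 = 14 ≤ 18, throughput 3 + 14 = 17.
No other feasible combination does better.

17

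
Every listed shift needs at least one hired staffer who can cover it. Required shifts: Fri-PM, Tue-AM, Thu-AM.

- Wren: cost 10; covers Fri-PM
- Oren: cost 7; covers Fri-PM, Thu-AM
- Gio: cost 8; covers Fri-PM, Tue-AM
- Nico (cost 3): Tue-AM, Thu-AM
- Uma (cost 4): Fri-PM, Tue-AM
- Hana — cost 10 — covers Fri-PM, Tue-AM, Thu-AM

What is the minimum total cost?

Choose Nico and Uma: together they cover Fri-PM, Tue-AM, Thu-AM — every shift.
Total cost: 3 + 4 = 7.

7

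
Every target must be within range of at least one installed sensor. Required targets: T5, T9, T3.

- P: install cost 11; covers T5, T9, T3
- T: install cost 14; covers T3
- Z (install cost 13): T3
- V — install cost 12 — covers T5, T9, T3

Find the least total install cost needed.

11

P alone covers T5, T9, T3 — every target.
Total install cost: 11.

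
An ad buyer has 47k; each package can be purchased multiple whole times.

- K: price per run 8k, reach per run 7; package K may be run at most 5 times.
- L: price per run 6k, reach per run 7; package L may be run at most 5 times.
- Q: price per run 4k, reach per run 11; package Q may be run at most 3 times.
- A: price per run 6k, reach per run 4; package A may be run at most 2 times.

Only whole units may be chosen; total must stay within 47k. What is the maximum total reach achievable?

5×L and 3×Q: price 42 ≤ 47, reach 5·7 + 3·11 = 68.
1×K, 4×L, and 3×Q: price 44 ≤ 47, reach 1·7 + 4·7 + 3·11 = 68.
Best is 68.

68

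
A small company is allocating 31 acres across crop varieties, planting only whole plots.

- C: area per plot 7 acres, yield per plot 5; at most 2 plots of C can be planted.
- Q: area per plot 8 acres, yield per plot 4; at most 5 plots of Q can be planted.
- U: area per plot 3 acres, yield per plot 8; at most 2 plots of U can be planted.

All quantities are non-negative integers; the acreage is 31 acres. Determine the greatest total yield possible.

Take 2×C, 1×Q, and 2×U: area 28 ≤ 31, yield 2·5 + 1·4 + 2·8 = 30.
U has the best ratio (8/3) and is taken to its limit of 2; remaining capacity is filled optimally with the others.

30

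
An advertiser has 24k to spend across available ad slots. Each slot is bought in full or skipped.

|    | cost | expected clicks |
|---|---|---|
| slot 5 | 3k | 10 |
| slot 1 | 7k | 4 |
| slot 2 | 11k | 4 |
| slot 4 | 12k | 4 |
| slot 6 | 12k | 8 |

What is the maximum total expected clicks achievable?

22

Allowing fractional choices, the relaxed optimum would be about 22.7, but ad slots are indivisible.
slot 5 + slot 1 + slot 6: cost 3 + 7 + 12 = 22 ≤ 24, expected clicks 10 + 4 + 8 = 22.
slot 5 + slot 6: cost 3 + 12 = 15 ≤ 24, expected clicks 10 + 8 = 18.
slot 5 + slot 1 + slot 2: cost 3 + 7 + 11 = 21 ≤ 24, expected clicks 10 + 4 + 4 = 18.
Best is slot 5, slot 1, and slot 6 with total expected clicks 22.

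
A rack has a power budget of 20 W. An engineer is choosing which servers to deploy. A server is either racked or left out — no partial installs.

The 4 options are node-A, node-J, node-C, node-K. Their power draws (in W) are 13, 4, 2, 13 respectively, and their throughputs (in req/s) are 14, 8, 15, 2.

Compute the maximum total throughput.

Take node-A, node-J, and node-C: power draw 13 + 4 + 2 = 19 ≤ 20, throughput 14 + 8 + 15 = 37.
No other feasible combination does better.

37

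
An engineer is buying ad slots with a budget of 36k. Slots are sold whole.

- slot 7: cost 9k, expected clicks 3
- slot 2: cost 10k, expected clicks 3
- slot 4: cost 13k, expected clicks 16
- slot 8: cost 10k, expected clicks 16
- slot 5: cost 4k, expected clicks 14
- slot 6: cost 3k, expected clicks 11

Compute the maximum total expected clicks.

57

This is a 0-1 knapsack instance.
slot 4 + slot 8 + slot 5 + slot 6: cost 13 + 10 + 4 + 3 = 30 ≤ 36, expected clicks 16 + 16 + 14 + 11 = 57.
slot 7 + slot 4 + slot 8 + slot 5: cost 9 + 13 + 10 + 4 = 36 ≤ 36, expected clicks 3 + 16 + 16 + 14 = 49.
Best is slot 4, slot 8, slot 5, and slot 6 with total expected clicks 57.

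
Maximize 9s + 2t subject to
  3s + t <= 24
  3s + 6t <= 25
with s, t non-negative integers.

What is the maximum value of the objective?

(s,t)=(8,0): 3·8+1·0=24≤24, 3·8+6·0=24≤25, objective 72.
(s,t)=(7,0): 3·7+1·0=21≤24, 3·7+6·0=21≤25, objective 63.
The best lattice point is (8,0), giving 72.

72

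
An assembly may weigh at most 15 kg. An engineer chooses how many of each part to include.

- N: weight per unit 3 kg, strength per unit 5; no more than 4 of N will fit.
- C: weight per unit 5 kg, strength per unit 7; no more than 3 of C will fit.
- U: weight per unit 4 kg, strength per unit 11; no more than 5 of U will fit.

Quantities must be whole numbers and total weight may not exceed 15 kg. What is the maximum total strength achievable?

Take 1×N and 3×U: weight 15 ≤ 15, strength 1·5 + 3·11 = 38.
No other integer combination yields more.

38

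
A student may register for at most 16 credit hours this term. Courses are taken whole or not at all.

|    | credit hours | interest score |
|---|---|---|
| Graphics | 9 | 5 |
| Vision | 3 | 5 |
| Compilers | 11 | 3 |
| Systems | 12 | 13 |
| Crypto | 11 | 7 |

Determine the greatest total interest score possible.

18

Treat it as a binary knapsack problem.
Take Vision and Systems: credit hours 3 + 12 = 15 ≤ 16, interest score 5 + 13 = 18.
No other feasible combination does better.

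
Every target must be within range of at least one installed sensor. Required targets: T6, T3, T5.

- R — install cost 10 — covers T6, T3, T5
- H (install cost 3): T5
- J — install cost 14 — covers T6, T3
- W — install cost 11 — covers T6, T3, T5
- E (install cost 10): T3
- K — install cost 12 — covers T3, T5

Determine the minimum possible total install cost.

The greedy cost-per-new-target heuristic would pick H and R for 13, but a cheaper cover exists.
R alone covers T6, T3, T5 — every target.
Total install cost: 10.
No cover costs less than 10.

10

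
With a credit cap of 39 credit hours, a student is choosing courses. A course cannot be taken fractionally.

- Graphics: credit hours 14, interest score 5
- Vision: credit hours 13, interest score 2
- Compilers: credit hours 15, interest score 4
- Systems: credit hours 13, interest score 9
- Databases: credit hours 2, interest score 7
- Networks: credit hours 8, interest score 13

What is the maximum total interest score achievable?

This is an integer program with binary decision variables.
Graphics + Systems + Databases + Networks: credit hours 14 + 13 + 2 + 8 = 37 ≤ 39, interest score 5 + 9 + 7 + 13 = 34.
Vision + Systems + Databases + Networks: credit hours 13 + 13 + 2 + 8 = 36 ≤ 39, interest score 2 + 9 + 7 + 13 = 31.
Compilers + Systems + Databases + Networks: credit hours 15 + 13 + 2 + 8 = 38 ≤ 39, interest score 4 + 9 + 7 + 13 = 33.
Best is Graphics, Systems, Databases, and Networks with total interest score 34.

34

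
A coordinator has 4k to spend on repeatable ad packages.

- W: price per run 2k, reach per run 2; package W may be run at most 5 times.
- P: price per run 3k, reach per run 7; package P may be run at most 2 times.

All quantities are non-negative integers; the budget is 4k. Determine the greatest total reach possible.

7

P has the best ratio (7/3); taking only P gives at most 1×7 = 7 (stopped by the price limit).
Optimal: 1×P: price 3 ≤ 4, reach 1·7 = 7.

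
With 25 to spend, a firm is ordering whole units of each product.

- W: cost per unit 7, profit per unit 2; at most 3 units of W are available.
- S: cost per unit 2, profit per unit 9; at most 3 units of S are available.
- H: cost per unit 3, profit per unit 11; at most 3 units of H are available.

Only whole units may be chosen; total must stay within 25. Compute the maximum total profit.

Take 1×W, 3×S, and 3×H: cost 22 ≤ 25, profit 1·2 + 3·9 + 3·11 = 62.
S has the best ratio (9/2) and is taken to its limit of 3; remaining capacity is filled optimally with the others.

62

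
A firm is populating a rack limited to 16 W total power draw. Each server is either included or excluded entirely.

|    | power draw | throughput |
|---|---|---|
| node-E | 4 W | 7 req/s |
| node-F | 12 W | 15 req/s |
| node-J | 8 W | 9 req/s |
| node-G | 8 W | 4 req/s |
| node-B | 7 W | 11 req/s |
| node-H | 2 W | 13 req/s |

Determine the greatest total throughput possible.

31

node-E + node-J + node-H: power draw 4 + 8 + 2 = 14 ≤ 16, throughput 7 + 9 + 13 = 29.
node-F + node-H: power draw 12 + 2 = 14 ≤ 16, throughput 15 + 13 = 28.
node-E + node-B + node-H: power draw 4 + 7 + 2 = 13 ≤ 16, throughput 7 + 11 + 13 = 31.
Best is node-E, node-B, and node-H with total throughput 31.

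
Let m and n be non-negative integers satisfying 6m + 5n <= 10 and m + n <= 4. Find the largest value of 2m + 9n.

18

(m,n)=(0,2): 6·0+5·2=10≤10, 1·0+1·2=2≤4, objective 18.
(m,n)=(0,1): 6·0+5·1=5≤10, 1·0+1·1=1≤4, objective 9.
Maximum is 18 at (m,n)=(0,2).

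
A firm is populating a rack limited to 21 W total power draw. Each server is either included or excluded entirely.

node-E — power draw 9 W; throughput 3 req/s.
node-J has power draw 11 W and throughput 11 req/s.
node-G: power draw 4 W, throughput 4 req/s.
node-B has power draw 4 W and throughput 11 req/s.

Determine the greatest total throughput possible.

Take node-J, node-G, and node-B: power draw 11 + 4 + 4 = 19 ≤ 21, throughput 11 + 4 + 11 = 26.
No other feasible combination does better.

26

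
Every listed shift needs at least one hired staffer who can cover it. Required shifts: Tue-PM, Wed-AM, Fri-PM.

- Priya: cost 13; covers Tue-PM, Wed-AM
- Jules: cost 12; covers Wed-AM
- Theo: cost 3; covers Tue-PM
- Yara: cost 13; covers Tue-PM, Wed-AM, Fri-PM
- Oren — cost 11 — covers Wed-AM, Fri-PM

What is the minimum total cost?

The greedy cost-per-new-shift heuristic would pick Theo and Oren for 14, but a cheaper cover exists.
Yara alone covers Tue-PM, Wed-AM, Fri-PM — every shift.
Total cost: 13.
No cover costs less than 13.

13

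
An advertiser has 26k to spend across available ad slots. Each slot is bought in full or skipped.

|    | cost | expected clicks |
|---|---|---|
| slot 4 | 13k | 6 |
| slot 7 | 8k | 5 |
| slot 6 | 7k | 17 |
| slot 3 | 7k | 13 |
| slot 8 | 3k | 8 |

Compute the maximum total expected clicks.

43

This is an integer program with binary decision variables.
slot 6 + slot 3 + slot 8: cost 7 + 7 + 3 = 17 ≤ 26, expected clicks 17 + 13 + 8 = 38.
slot 7 + slot 6 + slot 3: cost 8 + 7 + 7 = 22 ≤ 26, expected clicks 5 + 17 + 13 = 35.
slot 7 + slot 6 + slot 3 + slot 8: cost 8 + 7 + 7 + 3 = 25 ≤ 26, expected clicks 5 + 17 + 13 + 8 = 43.
Best is slot 7, slot 6, slot 3, and slot 8 with total expected clicks 43.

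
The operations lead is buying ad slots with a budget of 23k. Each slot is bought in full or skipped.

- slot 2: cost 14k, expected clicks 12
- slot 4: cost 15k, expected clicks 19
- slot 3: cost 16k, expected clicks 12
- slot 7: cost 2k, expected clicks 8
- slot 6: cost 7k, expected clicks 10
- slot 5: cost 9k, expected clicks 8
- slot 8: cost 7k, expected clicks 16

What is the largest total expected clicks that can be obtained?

36

This is an integer program with binary decision variables.
Take slot 2, slot 7, and slot 8: cost 14 + 2 + 7 = 23 ≤ 23, expected clicks 12 + 8 + 16 = 36.
No other feasible combination does better.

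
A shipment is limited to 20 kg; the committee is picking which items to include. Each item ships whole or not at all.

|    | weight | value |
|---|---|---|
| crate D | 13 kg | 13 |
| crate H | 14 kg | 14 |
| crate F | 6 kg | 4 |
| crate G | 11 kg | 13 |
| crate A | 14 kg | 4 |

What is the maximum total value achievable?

18

Treat it as a binary knapsack problem.
Take crate H and crate F: weight 14 + 6 = 20 ≤ 20, value 14 + 4 = 18.
No other feasible combination does better.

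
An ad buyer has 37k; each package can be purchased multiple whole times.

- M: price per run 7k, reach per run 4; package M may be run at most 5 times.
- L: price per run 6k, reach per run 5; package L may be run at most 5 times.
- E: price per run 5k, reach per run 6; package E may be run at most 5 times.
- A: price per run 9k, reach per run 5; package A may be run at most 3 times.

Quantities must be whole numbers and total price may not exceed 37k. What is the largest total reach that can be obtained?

40

2×L and 5×E: price 37 ≤ 37, reach 2·5 + 5·6 = 40.
5×E and 1×A: price 34 ≤ 37, reach 5·6 + 1·5 = 35.
Best is 40.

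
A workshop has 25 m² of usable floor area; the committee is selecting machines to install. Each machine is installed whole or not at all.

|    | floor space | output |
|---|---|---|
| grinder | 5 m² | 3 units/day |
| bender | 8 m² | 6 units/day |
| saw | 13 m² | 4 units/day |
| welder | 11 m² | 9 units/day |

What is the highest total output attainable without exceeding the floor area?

saw + welder: floor space 13 + 11 = 24 ≤ 25, output 4 + 9 = 13.
grinder + bender + welder: floor space 5 + 8 + 11 = 24 ≤ 25, output 3 + 6 + 9 = 18.
bender + welder: floor space 8 + 11 = 19 ≤ 25, output 6 + 9 = 15.
Best is grinder, bender, and welder with total output 18.

18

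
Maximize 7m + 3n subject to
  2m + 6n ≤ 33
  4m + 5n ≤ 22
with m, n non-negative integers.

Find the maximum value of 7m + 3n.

(m,n)=(5,0): 2·5+6·0=10≤33, 4·5+5·0=20≤22, objective 35.
(m,n)=(4,1): 2·4+6·1=14≤33, 4·4+5·1=21≤22, objective 31.
(m,n)=(4,0): 2·4+6·0=8≤33, 4·4+5·0=16≤22, objective 28.
The best lattice point is (5,0), giving 35.

35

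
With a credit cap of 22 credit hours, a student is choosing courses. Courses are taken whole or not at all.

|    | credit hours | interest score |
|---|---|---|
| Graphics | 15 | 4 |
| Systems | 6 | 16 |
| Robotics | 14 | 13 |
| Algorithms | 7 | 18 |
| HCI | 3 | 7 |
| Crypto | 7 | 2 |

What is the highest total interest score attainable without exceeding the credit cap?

Treat it as a binary knapsack problem.
Allowing fractional choices, the relaxed optimum would be about 46.6, but courses are indivisible.
Systems + Algorithms + HCI: credit hours 6 + 7 + 3 = 16 ≤ 22, interest score 16 + 18 + 7 = 41.
Systems + Algorithms + Crypto: credit hours 6 + 7 + 7 = 20 ≤ 22, interest score 16 + 18 + 2 = 36.
Best is Systems, Algorithms, and HCI with total interest score 41.

41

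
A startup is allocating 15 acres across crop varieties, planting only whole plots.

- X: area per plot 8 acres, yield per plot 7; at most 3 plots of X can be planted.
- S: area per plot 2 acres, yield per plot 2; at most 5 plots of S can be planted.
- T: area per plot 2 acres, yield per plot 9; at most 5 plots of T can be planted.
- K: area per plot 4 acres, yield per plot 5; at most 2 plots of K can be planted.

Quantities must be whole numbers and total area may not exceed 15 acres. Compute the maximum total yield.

50

Take 5×T and 1×K: area 14 ≤ 15, yield 5·9 + 1·5 = 50.
T has the best ratio (9/2) and is taken to its limit of 5; remaining capacity is filled optimally with the others.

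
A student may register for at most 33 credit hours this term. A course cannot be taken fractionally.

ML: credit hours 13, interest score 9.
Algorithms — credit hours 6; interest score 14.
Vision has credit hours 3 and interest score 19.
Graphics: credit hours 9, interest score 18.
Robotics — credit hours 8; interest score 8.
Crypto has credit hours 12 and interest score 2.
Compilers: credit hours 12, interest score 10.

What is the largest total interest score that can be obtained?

61

This is an integer program with binary decision variables.
ML + Algorithms + Vision + Graphics: credit hours 13 + 6 + 3 + 9 = 31 ≤ 33, interest score 9 + 14 + 19 + 18 = 60.
Algorithms + Vision + Graphics + Compilers: credit hours 6 + 3 + 9 + 12 = 30 ≤ 33, interest score 14 + 19 + 18 + 10 = 61.
Algorithms + Vision + Graphics + Robotics: credit hours 6 + 3 + 9 + 8 = 26 ≤ 33, interest score 14 + 19 + 18 + 8 = 59.
Best is Algorithms, Vision, Graphics, and Compilers with total interest score 61.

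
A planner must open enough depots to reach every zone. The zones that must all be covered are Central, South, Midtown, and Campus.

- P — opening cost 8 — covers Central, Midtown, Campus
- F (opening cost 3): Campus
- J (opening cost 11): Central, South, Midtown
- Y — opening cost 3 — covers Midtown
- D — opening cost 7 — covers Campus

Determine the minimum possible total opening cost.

14

Choose F and J: together they cover Central, South, Midtown, Campus — every zone.
Total opening cost: 3 + 11 = 14.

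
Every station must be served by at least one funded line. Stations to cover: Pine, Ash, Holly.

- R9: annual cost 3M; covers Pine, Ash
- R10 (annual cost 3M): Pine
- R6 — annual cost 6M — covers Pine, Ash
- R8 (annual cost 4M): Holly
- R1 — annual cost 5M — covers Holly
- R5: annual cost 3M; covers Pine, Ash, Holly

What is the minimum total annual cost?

This is an integer covering problem.
R5 alone covers Pine, Ash, Holly — every station.
Total annual cost: 3.
No cover costs less than 3.

3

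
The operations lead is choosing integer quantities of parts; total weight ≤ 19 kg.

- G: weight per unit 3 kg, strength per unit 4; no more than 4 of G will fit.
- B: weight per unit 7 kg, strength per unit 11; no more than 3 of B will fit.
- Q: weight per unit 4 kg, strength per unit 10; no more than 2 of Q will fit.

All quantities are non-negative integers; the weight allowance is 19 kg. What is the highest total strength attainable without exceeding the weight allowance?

35

This is a bounded integer knapsack.
Q has the best ratio (10/4); taking only Q gives at most 2×10 = 20 (stopped by the supply cap of 2).
Mixing does better — 1×G, 1×B, and 2×Q: weight 18 ≤ 19, strength 1·4 + 1·11 + 2·10 = 35.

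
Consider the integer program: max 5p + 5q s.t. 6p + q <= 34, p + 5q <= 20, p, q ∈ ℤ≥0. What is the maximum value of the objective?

(p,q)=(5,3) is feasible, giving 40.
(p,q)=(4,3) is feasible, giving 35.
(p,q)=(5,2) is feasible, giving 35.
No feasible integer point exceeds 40.

40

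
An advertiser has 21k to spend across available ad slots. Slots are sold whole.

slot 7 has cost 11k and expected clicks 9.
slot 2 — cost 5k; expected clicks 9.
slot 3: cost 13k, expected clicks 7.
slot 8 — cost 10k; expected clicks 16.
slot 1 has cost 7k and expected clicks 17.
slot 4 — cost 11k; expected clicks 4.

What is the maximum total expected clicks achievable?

slot 8 + slot 1: cost 10 + 7 = 17 ≤ 21, expected clicks 16 + 17 = 33.
slot 2 + slot 1: cost 5 + 7 = 12 ≤ 21, expected clicks 9 + 17 = 26.
slot 7 + slot 1: cost 11 + 7 = 18 ≤ 21, expected clicks 9 + 17 = 26.
Best is slot 8 and slot 1 with total expected clicks 33.

33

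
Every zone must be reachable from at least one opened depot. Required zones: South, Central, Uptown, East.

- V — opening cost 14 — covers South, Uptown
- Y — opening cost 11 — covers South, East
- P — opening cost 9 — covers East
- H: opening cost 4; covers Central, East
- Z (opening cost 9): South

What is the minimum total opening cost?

Choose V and H: together they cover South, Central, Uptown, East — every zone.
Total opening cost: 14 + 4 = 18.
No cover costs less than 18.

18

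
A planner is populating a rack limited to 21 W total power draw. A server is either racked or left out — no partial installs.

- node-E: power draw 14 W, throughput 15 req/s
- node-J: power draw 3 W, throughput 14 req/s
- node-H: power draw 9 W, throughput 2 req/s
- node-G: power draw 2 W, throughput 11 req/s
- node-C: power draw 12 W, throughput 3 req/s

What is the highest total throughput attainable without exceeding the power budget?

40

Allowing fractional choices, the relaxed optimum would be about 40.5, but servers are indivisible.
node-E + node-J + node-G: power draw 14 + 3 + 2 = 19 ≤ 21, throughput 15 + 14 + 11 = 40.
node-E + node-J: power draw 14 + 3 = 17 ≤ 21, throughput 15 + 14 = 29.
node-J + node-G + node-C: power draw 3 + 2 + 12 = 17 ≤ 21, throughput 14 + 11 + 3 = 28.
Best is node-E, node-J, and node-G with total throughput 40.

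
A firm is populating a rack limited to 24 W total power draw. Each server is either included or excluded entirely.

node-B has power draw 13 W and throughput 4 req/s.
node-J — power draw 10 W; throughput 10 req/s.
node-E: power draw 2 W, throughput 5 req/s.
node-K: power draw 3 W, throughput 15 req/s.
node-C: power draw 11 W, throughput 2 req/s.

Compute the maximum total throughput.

node-J + node-K + node-C: power draw 10 + 3 + 11 = 24 ≤ 24, throughput 10 + 15 + 2 = 27.
node-J + node-E + node-K: power draw 10 + 2 + 3 = 15 ≤ 24, throughput 10 + 5 + 15 = 30.
node-J + node-K: power draw 10 + 3 = 13 ≤ 24, throughput 10 + 15 = 25.
Best is node-J, node-E, and node-K with total throughput 30.

30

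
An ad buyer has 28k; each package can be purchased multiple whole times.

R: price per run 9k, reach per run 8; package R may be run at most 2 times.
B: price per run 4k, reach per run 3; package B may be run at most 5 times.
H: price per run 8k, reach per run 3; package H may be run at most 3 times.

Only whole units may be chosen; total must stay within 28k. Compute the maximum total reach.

Take 2×R and 2×B: price 26 ≤ 28, reach 2·8 + 2·3 = 22.
R has the best ratio (8/9) and is taken to its limit of 2; remaining capacity is filled optimally with the others.

22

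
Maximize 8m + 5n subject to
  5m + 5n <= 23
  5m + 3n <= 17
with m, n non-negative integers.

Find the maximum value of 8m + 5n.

26

The continuous relaxation peaks at (1.6, 3) with value 27.80; rounding to a feasible lattice point costs some objective.
(m,n)=(2,2): 5·2+5·2=20≤23, 5·2+3·2=16≤17, objective 26.
(m,n)=(1,3): 5·1+5·3=20≤23, 5·1+3·3=14≤17, objective 23.
(m,n)=(2,1): 5·2+5·1=15≤23, 5·2+3·1=13≤17, objective 21.
(m,n)=(0,4): 5·0+5·4=20≤23, 5·0+3·4=12≤17, objective 20.
Maximum is 26 at (m,n)=(2,2).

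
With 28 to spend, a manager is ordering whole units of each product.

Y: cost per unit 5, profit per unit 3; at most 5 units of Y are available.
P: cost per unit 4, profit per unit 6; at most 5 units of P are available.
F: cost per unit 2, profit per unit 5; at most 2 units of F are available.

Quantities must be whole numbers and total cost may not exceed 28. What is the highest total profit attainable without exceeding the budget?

40

Take 5×P and 2×F: cost 24 ≤ 28, profit 5·6 + 2·5 = 40.
F has the best ratio (5/2) and is taken to its limit of 2; remaining capacity is filled optimally with the others.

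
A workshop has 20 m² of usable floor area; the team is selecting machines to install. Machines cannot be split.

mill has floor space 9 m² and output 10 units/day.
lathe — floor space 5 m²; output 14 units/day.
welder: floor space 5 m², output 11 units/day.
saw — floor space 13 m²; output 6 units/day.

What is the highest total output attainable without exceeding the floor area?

Allowing fractional choices, the relaxed optimum would be about 35.5, but machines are indivisible.
mill + lathe: floor space 9 + 5 = 14 ≤ 20, output 10 + 14 = 24.
mill + lathe + welder: floor space 9 + 5 + 5 = 19 ≤ 20, output 10 + 14 + 11 = 35.
lathe + welder: floor space 5 + 5 = 10 ≤ 20, output 14 + 11 = 25.
Best is mill, lathe, and welder with total output 35.

35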